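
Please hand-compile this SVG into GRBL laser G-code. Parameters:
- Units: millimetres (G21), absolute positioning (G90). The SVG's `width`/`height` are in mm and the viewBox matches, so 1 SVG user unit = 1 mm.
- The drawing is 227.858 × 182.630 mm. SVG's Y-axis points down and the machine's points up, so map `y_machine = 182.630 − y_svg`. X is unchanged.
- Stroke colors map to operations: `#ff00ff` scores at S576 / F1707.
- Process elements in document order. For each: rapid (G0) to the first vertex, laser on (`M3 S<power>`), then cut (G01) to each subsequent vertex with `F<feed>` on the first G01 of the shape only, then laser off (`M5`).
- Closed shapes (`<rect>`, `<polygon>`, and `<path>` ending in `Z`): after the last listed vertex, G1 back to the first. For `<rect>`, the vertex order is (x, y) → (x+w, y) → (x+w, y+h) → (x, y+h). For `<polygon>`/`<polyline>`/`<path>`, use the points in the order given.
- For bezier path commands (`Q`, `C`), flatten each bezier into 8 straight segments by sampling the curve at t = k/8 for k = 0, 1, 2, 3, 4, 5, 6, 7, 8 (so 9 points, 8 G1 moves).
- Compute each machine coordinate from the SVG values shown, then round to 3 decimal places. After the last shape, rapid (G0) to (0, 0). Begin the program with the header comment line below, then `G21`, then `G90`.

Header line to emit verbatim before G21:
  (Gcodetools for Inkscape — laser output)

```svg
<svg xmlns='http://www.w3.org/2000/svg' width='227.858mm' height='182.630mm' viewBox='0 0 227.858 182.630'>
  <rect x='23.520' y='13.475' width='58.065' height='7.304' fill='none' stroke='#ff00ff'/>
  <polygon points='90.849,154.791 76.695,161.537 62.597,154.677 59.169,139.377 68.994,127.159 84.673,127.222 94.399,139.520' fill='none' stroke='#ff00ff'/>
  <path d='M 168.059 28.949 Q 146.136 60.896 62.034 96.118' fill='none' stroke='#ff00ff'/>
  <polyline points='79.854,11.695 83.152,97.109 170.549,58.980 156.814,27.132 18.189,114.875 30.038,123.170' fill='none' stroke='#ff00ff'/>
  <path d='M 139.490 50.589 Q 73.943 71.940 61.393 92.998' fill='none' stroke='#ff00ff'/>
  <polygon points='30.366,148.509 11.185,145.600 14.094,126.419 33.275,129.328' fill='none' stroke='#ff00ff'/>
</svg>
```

(Gcodetools for Inkscape — laser output)
G21
G90
G0 X23.520 Y169.155
M3 S576
G01 X81.585 Y169.155 F1707
G01 X81.585 Y161.851
G01 X23.520 Y161.851
G01 X23.520 Y169.155
M5
G0 X90.849 Y27.839
M3 S576
G01 X76.695 Y21.093 F1707
G01 X62.597 Y27.953
G01 X59.169 Y43.253
G01 X68.994 Y55.471
G01 X84.673 Y55.408
G01 X94.399 Y43.110
G01 X90.849 Y27.839
M5
G0 X168.059 Y153.681
M3 S576
G01 X161.607 Y145.643 F1707
G01 X153.211 Y137.503
G01 X142.873 Y129.260
G01 X130.591 Y120.915
G01 X116.367 Y112.468
G01 X100.199 Y103.918
G01 X82.088 Y95.266
G01 X62.034 Y86.512
M5
G0 X79.854 Y170.935
M3 S576
G01 X83.152 Y85.521 F1707
G01 X170.549 Y123.650
G01 X156.814 Y155.498
G01 X18.189 Y67.755
G01 X30.038 Y59.460
M5
G0 X139.490 Y132.041
M3 S576
G01 X123.931 Y126.708 F1707
G01 X110.029 Y121.384
G01 X97.782 Y116.069
G01 X87.192 Y110.763
G01 X78.258 Y105.467
G01 X70.980 Y100.179
G01 X65.359 Y94.901
G01 X61.393 Y89.632
M5
G0 X30.366 Y34.121
M3 S576
G01 X11.185 Y37.030 F1707
G01 X14.094 Y56.211
G01 X33.275 Y53.302
G01 X30.366 Y34.121
M5
G0 X0.000 Y0.000

1 u = 1 mm; y_m = 182.630 − y.

[1] `<rect>` rectangle, #ff00ff→score S576 F1707: (23.520,169.155) → (81.585,169.155) → (81.585,161.851) → (23.520,161.851) → (23.520,169.155) (closed)

[2] `<polygon>` regular polygon, #ff00ff→score S576 F1707: (90.849,27.839) → (76.695,21.093) → (62.597,27.953) → (59.169,43.253) → (68.994,55.471) → (84.673,55.408) → (94.399,43.110) → (90.849,27.839) (closed)

[3] `<path>` quadratic bezier, #ff00ff→score S576 F1707: (168.059,153.681) → (161.607,145.643) → (153.211,137.503) → (142.873,129.260) → (130.591,120.915) → (116.367,112.468) → (100.199,103.918) → (82.088,95.266) → (62.034,86.512)

[4] `<polyline>` open polyline, #ff00ff→score S576 F1707: (79.854,170.935) → (83.152,85.521) → (170.549,123.650) → (156.814,155.498) → (18.189,67.755) → (30.038,59.460)

[5] `<path>` quadratic bezier, #ff00ff→score S576 F1707: (139.490,132.041) → (123.931,126.708) → (110.029,121.384) → (97.782,116.069) → (87.192,110.763) → (78.258,105.467) → (70.980,100.179) → (65.359,94.901) → (61.393,89.632)

[6] `<polygon>` regular polygon, #ff00ff→score S576 F1707: (30.366,34.121) → (11.185,37.030) → (14.094,56.211) → (33.275,53.302) → (30.366,34.121) (closed)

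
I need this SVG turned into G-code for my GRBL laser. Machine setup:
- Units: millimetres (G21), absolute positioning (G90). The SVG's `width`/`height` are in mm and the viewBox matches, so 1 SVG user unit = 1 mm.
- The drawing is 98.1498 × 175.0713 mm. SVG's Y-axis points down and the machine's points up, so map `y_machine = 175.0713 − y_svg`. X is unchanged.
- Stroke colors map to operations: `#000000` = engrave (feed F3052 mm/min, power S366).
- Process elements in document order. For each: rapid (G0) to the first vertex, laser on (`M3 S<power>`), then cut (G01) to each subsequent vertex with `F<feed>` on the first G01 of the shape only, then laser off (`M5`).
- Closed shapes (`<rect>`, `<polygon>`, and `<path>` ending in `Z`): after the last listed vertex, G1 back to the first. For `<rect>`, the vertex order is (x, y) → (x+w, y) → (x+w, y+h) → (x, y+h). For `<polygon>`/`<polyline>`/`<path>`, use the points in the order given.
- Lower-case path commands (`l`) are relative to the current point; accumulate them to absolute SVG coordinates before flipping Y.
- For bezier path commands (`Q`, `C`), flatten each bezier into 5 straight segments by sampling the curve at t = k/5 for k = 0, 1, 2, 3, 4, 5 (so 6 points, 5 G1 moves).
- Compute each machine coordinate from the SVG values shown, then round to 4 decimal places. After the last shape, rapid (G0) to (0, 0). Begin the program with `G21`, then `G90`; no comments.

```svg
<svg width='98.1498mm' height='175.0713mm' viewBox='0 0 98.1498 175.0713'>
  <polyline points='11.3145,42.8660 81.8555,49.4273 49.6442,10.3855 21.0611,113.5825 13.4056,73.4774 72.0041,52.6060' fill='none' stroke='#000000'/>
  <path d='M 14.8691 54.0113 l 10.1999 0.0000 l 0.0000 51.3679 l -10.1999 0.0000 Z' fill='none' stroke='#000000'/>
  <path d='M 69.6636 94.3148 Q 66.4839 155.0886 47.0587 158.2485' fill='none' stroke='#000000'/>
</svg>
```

Since the viewBox matches the mm dimensions, user units are millimetres directly. The only transform is the Y-flip y_m = 175.0713 − y_svg.

Shape 1 is a open polyline drawn with `<polyline>`. Its stroke #000000 means engrave at S366, F3052. After flipping Y the toolpath is (11.3145,132.2053) → (81.8555,125.6440) → (49.6442,164.6858) → (21.0611,61.4888) → (13.4056,101.5939) → (72.0041,122.4653).

Shape 2 is a rectangle drawn with `<path>`. Its stroke #000000 means engrave at S366, F3052. After flipping Y the toolpath is (14.8691,121.0600) → (25.0690,121.0600) → (25.0690,69.6921) → (14.8691,69.6921) → (14.8691,121.0600), returning to the start.

Shape 3 is a quadratic bezier drawn with `<path>`. Its stroke #000000 means engrave at S366, F3052. After flipping Y the toolpath is (69.6636,80.7565) → (67.7419,58.7515) → (64.5206,41.3557) → (59.9996,28.5689) → (54.1790,20.3913) → (47.0587,16.8228).

G21
G90
G0 X11.3145 Y132.2053
M3 S366
G01 X81.8555 Y125.6440 F3052
G01 X49.6442 Y164.6858
G01 X21.0611 Y61.4888
G01 X13.4056 Y101.5939
G01 X72.0041 Y122.4653
M5
G0 X14.8691 Y121.0600
M3 S366
G01 X25.0690 Y121.0600 F3052
G01 X25.0690 Y69.6921
G01 X14.8691 Y69.6921
G01 X14.8691 Y121.0600
M5
G0 X69.6636 Y80.7565
M3 S366
G01 X67.7419 Y58.7515 F3052
G01 X64.5206 Y41.3557
G01 X59.9996 Y28.5689
G01 X54.1790 Y20.3913
G01 X47.0587 Y16.8228
M5
G0 X0.0000 Y0.0000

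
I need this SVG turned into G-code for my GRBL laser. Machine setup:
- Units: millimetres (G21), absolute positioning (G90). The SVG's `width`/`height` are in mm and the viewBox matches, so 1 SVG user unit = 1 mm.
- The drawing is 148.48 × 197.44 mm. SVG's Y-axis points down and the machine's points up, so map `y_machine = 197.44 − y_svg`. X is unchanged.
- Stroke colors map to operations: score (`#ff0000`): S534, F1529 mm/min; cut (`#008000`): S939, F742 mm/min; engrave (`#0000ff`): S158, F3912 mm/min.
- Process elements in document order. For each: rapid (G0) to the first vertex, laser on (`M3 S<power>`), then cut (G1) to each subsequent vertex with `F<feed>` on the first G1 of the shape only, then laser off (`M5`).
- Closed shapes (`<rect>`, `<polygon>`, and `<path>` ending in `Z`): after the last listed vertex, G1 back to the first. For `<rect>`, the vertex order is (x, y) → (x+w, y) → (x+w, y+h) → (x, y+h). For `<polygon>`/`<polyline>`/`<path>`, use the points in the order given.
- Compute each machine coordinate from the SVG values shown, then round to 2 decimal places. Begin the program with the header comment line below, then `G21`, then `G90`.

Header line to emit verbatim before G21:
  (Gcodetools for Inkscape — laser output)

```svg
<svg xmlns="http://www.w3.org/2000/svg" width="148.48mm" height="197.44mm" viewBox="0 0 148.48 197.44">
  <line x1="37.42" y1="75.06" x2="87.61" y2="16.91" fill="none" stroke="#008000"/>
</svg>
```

Since the viewBox matches the mm dimensions, user units are millimetres directly. The only transform is the Y-flip y_m = 197.44 − y_svg.

Shape 1 is a line segment drawn with `<line>`. Its stroke #008000 means cut at S939, F742. After flipping Y the toolpath is (37.42,122.38) → (87.61,180.53).

(Gcodetools for Inkscape — laser output)
G21
G90
G0 X37.42 Y122.38
M3 S939
G1 X87.61 Y180.53 F742
M5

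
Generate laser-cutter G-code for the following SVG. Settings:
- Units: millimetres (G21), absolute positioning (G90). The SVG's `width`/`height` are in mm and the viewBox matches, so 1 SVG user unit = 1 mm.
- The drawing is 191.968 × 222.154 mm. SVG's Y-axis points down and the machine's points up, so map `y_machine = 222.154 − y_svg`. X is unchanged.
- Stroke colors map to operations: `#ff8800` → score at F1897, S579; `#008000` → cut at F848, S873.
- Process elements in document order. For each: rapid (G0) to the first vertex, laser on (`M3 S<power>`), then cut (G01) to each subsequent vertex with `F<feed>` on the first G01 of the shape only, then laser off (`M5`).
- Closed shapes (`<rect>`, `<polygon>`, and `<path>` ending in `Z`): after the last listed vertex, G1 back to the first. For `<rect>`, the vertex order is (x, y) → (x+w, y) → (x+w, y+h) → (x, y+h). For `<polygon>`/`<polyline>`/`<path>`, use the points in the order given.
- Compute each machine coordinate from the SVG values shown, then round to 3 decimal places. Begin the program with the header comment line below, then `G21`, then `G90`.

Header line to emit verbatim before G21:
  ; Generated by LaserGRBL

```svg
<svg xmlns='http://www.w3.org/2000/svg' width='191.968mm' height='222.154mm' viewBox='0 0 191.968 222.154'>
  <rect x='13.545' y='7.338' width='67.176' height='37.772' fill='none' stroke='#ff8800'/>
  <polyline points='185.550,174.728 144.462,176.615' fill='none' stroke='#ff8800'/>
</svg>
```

viewBox `0 0 191.968 222.154` with mm width/height → 1 unit = 1 mm. Flip: y_m = 222.154 − y_svg.

**Shape 1** — `<rect>` rectangle, stroke `#ff8800` → score (S579, F1897). Machine vertices: (13.545,214.816) → (80.721,214.816) → (80.721,177.044) → (13.545,177.044) → (13.545,214.816). Closed: final G1 returns to the first vertex.

**Shape 2** — `<polyline>` line segment, stroke `#ff8800` → score (S579, F1897). Machine vertices: (185.550,47.426) → (144.462,45.539). Open path.

; Generated by LaserGRBL
G21
G90
G0 X13.545 Y214.816
M3 S579
G01 X80.721 Y214.816 F1897
G01 X80.721 Y177.044
G01 X13.545 Y177.044
G01 X13.545 Y214.816
M5
G0 X185.550 Y47.426
M3 S579
G01 X144.462 Y45.539 F1897
M5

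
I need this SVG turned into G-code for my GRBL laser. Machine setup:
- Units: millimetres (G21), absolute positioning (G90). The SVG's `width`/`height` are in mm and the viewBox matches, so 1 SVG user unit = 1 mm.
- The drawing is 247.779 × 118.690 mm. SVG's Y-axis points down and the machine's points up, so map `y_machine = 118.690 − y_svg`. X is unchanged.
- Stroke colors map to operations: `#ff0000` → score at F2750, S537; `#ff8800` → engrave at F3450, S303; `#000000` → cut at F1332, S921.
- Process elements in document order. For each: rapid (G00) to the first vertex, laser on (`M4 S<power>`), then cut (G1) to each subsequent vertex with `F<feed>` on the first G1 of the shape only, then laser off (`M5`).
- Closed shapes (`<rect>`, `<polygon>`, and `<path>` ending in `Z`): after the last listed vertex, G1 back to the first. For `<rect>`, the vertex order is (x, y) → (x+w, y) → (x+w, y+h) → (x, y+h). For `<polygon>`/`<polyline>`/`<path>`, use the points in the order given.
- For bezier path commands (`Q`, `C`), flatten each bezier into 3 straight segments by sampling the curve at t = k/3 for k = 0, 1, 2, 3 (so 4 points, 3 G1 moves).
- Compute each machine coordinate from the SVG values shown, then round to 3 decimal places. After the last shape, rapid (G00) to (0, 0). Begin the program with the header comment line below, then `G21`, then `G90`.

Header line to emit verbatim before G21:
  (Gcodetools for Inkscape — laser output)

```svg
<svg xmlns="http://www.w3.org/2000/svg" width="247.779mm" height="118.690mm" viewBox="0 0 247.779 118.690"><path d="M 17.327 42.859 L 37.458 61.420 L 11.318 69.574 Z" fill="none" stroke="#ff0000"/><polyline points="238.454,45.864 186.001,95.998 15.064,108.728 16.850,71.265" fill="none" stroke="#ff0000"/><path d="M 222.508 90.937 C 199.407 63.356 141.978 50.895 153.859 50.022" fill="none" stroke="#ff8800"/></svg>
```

1 u = 1 mm; y_m = 118.690 − y.

[1] `<path>` regular polygon, #ff0000→score S537 F2750: (17.327,75.831) → (37.458,57.270) → (11.318,49.116) → (17.327,75.831) (closed)

[2] `<polyline>` open polyline, #ff0000→score S537 F2750: (238.454,72.826) → (186.001,22.692) → (15.064,9.962) → (16.850,47.425)

[3] `<path>` cubic bezier, #ff8800→engrave S303 F3450: (222.508,27.753) → (191.803,50.425) → (161.243,63.802) → (153.859,68.668)

(Gcodetools for Inkscape — laser output)
G21
G90
G00 X17.327 Y75.831
M4 S537
G1 X37.458 Y57.270 F2750
G1 X11.318 Y49.116
G1 X17.327 Y75.831
M5
G00 X238.454 Y72.826
M4 S537
G1 X186.001 Y22.692 F2750
G1 X15.064 Y9.962
G1 X16.850 Y47.425
M5
G00 X222.508 Y27.753
M4 S303
G1 X191.803 Y50.425 F3450
G1 X161.243 Y63.802
G1 X153.859 Y68.668
M5
G00 X0.000 Y0.000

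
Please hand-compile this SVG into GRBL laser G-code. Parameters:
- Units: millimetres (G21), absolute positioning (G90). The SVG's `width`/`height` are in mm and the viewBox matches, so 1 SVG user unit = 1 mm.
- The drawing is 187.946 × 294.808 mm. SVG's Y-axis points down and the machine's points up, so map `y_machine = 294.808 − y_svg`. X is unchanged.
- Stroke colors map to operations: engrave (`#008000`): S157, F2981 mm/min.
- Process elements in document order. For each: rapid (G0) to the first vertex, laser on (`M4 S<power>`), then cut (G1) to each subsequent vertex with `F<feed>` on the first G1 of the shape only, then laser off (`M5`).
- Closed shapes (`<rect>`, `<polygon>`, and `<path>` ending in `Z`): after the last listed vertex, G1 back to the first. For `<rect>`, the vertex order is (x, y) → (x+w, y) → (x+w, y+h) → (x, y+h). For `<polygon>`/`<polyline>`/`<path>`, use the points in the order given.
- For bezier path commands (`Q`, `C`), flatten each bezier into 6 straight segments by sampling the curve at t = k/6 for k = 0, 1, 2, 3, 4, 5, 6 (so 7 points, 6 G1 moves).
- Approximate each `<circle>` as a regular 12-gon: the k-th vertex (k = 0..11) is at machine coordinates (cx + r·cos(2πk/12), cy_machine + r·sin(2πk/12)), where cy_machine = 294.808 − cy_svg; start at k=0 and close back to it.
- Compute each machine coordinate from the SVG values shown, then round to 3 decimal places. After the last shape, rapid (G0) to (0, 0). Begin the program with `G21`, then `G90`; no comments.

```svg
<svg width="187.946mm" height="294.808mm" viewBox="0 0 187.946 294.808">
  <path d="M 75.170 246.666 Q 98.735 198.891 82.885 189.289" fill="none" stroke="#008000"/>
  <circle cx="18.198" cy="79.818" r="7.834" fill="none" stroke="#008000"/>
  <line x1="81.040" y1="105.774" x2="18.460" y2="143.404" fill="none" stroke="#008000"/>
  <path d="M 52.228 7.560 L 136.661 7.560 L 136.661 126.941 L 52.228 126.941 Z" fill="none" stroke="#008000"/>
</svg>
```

viewBox `0 0 187.946 294.808` with mm width/height → 1 unit = 1 mm. Flip: y_m = 294.808 − y_svg.

**Shape 1** — `<path>` quadratic bezier, stroke `#008000` → engrave (S157, F2981). Control points (SVG): P0=(75.170,246.666), P1=(98.735,198.891), P2=(82.885,189.289); sampled at t=k/6. Machine vertices: (75.170,48.142) → (81.930,63.007) → (86.501,75.751) → (88.881,86.374) → (89.072,94.876) → (87.073,101.258) → (82.885,105.519). Open path.

**Shape 2** — `<circle>` circle, stroke `#008000` → engrave (S157, F2981). Machine vertices: (26.032,214.990) → (24.982,218.907) → (22.115,221.774) → (18.198,222.824) → (14.281,221.774) → (11.414,218.907) → (10.364,214.990) → (11.414,211.073) → (14.281,208.206) → (18.198,207.156) → (22.115,208.206) → (24.982,211.073) → (26.032,214.990). Closed: final G1 returns to the first vertex.

**Shape 3** — `<line>` line segment, stroke `#008000` → engrave (S157, F2981). Machine vertices: (81.040,189.034) → (18.460,151.404). Open path.

**Shape 4** — `<path>` rectangle, stroke `#008000` → engrave (S157, F2981). Machine vertices: (52.228,287.248) → (136.661,287.248) → (136.661,167.867) → (52.228,167.867) → (52.228,287.248). Closed: final G1 returns to the first vertex.

G21
G90
G0 X75.170 Y48.142
M4 S157
G1 X81.930 Y63.007 F2981
G1 X86.501 Y75.751
G1 X88.881 Y86.374
G1 X89.072 Y94.876
G1 X87.073 Y101.258
G1 X82.885 Y105.519
M5
G0 X26.032 Y214.990
M4 S157
G1 X24.982 Y218.907 F2981
G1 X22.115 Y221.774
G1 X18.198 Y222.824
G1 X14.281 Y221.774
G1 X11.414 Y218.907
G1 X10.364 Y214.990
G1 X11.414 Y211.073
G1 X14.281 Y208.206
G1 X18.198 Y207.156
G1 X22.115 Y208.206
G1 X24.982 Y211.073
G1 X26.032 Y214.990
M5
G0 X81.040 Y189.034
M4 S157
G1 X18.460 Y151.404 F2981
M5
G0 X52.228 Y287.248
M4 S157
G1 X136.661 Y287.248 F2981
G1 X136.661 Y167.867
G1 X52.228 Y167.867
G1 X52.228 Y287.248
M5
G0 X0.000 Y0.000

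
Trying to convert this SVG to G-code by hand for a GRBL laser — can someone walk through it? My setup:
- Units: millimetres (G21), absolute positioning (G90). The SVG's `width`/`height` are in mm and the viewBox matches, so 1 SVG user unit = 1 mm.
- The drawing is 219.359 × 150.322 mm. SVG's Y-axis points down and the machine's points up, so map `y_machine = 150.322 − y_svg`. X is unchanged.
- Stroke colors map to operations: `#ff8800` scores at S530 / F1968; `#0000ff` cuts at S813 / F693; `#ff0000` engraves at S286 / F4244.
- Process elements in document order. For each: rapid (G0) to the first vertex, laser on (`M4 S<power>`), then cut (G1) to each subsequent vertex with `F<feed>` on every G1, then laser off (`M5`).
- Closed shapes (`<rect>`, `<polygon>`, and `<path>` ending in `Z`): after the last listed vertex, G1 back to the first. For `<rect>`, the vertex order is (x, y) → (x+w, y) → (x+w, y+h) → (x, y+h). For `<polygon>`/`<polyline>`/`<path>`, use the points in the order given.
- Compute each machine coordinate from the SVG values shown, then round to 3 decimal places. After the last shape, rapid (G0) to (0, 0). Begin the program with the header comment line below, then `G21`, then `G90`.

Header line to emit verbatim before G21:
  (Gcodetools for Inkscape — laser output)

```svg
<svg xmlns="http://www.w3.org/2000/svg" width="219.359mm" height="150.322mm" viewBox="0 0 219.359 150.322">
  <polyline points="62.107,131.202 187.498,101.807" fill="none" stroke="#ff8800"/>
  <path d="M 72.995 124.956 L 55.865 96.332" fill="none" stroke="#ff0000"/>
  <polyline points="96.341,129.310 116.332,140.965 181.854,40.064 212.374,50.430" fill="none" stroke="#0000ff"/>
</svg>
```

(Gcodetools for Inkscape — laser output)
G21
G90
G0 X62.107 Y19.120
M4 S530
G1 X187.498 Y48.515 F1968
M5
G0 X72.995 Y25.366
M4 S286
G1 X55.865 Y53.990 F4244
M5
G0 X96.341 Y21.012
M4 S813
G1 X116.332 Y9.357 F693
G1 X181.854 Y110.258 F693
G1 X212.374 Y99.892 F693
M5
G0 X0.000 Y0.000

viewBox `0 0 219.359 150.322` with mm width/height → 1 unit = 1 mm. Flip: y_m = 150.322 − y_svg.

**Shape 1** — `<polyline>` line segment, stroke `#ff8800` → score (S530, F1968). Machine vertices: (62.107,19.120) → (187.498,48.515). Open path.

**Shape 2** — `<path>` line segment, stroke `#ff0000` → engrave (S286, F4244). Machine vertices: (72.995,25.366) → (55.865,53.990). Open path.

**Shape 3** — `<polyline>` open polyline, stroke `#0000ff` → cut (S813, F693). Machine vertices: (96.341,21.012) → (116.332,9.357) → (181.854,110.258) → (212.374,99.892). Open path.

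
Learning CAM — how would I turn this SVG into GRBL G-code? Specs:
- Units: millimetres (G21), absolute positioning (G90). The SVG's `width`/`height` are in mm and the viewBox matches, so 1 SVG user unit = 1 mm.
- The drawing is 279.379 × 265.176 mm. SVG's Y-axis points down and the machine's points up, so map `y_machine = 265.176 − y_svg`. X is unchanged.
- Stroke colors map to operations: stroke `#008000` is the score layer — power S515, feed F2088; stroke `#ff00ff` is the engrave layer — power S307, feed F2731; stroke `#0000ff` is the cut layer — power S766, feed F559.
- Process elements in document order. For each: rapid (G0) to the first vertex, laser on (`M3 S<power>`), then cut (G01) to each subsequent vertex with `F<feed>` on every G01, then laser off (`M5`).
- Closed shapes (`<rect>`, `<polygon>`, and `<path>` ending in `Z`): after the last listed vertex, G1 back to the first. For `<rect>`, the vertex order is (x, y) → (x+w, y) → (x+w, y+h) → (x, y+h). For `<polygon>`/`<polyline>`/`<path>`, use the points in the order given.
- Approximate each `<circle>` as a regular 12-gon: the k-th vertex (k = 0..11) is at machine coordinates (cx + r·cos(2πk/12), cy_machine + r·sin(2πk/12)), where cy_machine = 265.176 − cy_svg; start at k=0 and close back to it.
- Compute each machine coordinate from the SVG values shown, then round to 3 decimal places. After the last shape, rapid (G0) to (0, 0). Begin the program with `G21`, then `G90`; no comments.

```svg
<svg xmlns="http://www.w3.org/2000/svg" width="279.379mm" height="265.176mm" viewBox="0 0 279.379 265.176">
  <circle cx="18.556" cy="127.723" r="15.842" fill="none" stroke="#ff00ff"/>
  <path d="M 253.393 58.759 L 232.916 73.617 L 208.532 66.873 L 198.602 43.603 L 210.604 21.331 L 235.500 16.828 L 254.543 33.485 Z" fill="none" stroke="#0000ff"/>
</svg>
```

Since the viewBox matches the mm dimensions, user units are millimetres directly. The only transform is the Y-flip y_m = 265.176 − y_svg.

Shape 1 is a circle drawn with `<circle>`. Its stroke #ff00ff means engrave at S307, F2731. After flipping Y the toolpath is (34.398,137.453) → (32.276,145.374) → (26.477,151.173) → (18.556,153.295) → (10.635,151.173) → (4.836,145.374) → (2.714,137.453) → (4.836,129.532) → (10.635,123.733) → (18.556,121.611) → (26.477,123.733) → (32.276,129.532) → (34.398,137.453), returning to the start.

Shape 2 is a regular polygon drawn with `<path>`. Its stroke #0000ff means cut at S766, F559. After flipping Y the toolpath is (253.393,206.417) → (232.916,191.559) → (208.532,198.303) → (198.602,221.573) → (210.604,243.845) → (235.500,248.348) → (254.543,231.691) → (253.393,206.417), returning to the start.

G21
G90
G0 X34.398 Y137.453
M3 S307
G01 X32.276 Y145.374 F2731
G01 X26.477 Y151.173 F2731
G01 X18.556 Y153.295 F2731
G01 X10.635 Y151.173 F2731
G01 X4.836 Y145.374 F2731
G01 X2.714 Y137.453 F2731
G01 X4.836 Y129.532 F2731
G01 X10.635 Y123.733 F2731
G01 X18.556 Y121.611 F2731
G01 X26.477 Y123.733 F2731
G01 X32.276 Y129.532 F2731
G01 X34.398 Y137.453 F2731
M5
G0 X253.393 Y206.417
M3 S766
G01 X232.916 Y191.559 F559
G01 X208.532 Y198.303 F559
G01 X198.602 Y221.573 F559
G01 X210.604 Y243.845 F559
G01 X235.500 Y248.348 F559
G01 X254.543 Y231.691 F559
G01 X253.393 Y206.417 F559
M5
G0 X0.000 Y0.000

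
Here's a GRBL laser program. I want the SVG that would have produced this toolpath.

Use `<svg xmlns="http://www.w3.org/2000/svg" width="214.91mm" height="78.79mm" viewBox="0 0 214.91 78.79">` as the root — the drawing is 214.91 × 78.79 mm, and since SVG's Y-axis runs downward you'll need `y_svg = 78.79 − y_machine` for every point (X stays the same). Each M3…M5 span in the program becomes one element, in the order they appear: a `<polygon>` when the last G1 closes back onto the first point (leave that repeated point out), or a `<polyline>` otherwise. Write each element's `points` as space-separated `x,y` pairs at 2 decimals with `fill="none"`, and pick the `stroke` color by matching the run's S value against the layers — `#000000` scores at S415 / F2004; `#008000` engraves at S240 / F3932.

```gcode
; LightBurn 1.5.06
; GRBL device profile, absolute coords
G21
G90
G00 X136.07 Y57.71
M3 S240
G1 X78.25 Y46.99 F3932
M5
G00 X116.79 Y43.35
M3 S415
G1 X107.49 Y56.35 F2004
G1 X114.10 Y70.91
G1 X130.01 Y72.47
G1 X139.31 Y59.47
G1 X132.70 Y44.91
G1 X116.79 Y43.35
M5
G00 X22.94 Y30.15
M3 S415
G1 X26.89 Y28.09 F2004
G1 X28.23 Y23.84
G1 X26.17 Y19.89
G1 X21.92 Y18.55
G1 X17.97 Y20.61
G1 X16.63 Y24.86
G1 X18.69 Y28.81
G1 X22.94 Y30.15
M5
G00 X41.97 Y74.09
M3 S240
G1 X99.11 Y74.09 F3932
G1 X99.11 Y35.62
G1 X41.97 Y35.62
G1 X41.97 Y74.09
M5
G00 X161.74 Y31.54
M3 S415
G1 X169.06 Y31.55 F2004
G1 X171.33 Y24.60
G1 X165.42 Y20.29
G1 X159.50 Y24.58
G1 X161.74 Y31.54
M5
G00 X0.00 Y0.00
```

y_svg = 78.79 − y_m.

[1] S240→`#008000` (engrave); open run; points: 136.07,21.08 78.25,31.80

[2] S415→`#000000` (score); closed run; points: 116.79,35.44 107.49,22.44 114.10,7.88 130.01,6.32 139.31,19.32 132.70,33.88

[3] S415→`#000000` (score); closed run; points: 22.94,48.64 26.89,50.70 28.23,54.95 26.17,58.90 21.92,60.24 17.97,58.18 16.63,53.93 18.69,49.98

[4] S240→`#008000` (engrave); closed run; points: 41.97,4.70 99.11,4.70 99.11,43.17 41.97,43.17

[5] S415→`#000000` (score); closed run; points: 161.74,47.25 169.06,47.24 171.33,54.19 165.42,58.50 159.50,54.21

<svg xmlns="http://www.w3.org/2000/svg" width="214.91mm" height="78.79mm" viewBox="0 0 214.91 78.79">
  <polyline points="136.07,21.08 78.25,31.80" fill="none" stroke="#008000"/>
  <polygon points="116.79,35.44 107.49,22.44 114.10,7.88 130.01,6.32 139.31,19.32 132.70,33.88" fill="none" stroke="#000000"/>
  <polygon points="22.94,48.64 26.89,50.70 28.23,54.95 26.17,58.90 21.92,60.24 17.97,58.18 16.63,53.93 18.69,49.98" fill="none" stroke="#000000"/>
  <polygon points="41.97,4.70 99.11,4.70 99.11,43.17 41.97,43.17" fill="none" stroke="#008000"/>
  <polygon points="161.74,47.25 169.06,47.24 171.33,54.19 165.42,58.50 159.50,54.21" fill="none" stroke="#000000"/>
</svg>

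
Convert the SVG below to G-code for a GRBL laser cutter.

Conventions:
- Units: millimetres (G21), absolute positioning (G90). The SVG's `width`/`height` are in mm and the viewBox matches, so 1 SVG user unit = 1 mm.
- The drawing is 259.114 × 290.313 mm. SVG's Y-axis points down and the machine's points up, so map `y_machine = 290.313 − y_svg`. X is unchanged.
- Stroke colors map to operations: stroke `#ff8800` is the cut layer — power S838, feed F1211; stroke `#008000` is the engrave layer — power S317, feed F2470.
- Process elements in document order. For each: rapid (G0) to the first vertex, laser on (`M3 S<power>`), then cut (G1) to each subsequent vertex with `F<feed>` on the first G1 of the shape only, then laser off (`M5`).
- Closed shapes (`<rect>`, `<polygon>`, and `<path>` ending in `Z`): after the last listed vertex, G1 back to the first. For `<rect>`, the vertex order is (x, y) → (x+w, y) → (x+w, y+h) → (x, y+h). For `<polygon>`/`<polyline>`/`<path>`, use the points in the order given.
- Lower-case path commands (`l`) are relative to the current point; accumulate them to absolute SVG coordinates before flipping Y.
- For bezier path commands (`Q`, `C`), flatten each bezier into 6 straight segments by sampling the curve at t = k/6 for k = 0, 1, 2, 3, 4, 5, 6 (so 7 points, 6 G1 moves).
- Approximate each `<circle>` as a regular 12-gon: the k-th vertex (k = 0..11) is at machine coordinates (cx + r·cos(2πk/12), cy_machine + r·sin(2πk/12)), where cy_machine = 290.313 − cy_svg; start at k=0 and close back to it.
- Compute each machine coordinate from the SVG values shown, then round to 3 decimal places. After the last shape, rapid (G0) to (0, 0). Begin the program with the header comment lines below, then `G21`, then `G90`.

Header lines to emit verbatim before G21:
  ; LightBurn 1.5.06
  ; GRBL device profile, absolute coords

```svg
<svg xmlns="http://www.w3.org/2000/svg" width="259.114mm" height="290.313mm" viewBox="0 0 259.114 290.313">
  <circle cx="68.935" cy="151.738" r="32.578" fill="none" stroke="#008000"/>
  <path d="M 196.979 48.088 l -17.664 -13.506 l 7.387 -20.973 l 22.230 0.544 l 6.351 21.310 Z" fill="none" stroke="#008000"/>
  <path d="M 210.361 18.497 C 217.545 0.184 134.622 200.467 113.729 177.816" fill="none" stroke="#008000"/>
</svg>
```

viewBox `0 0 259.114 290.313` with mm width/height → 1 unit = 1 mm. Flip: y_m = 290.313 − y_svg.

**Shape 1** — `<circle>` circle, stroke `#008000` → engrave (S317, F2470). Machine vertices: (101.513,138.575) → (97.148,154.864) → (85.224,166.788) → (68.935,171.153) → (52.646,166.788) → (40.722,154.864) → (36.357,138.575) → (40.722,122.286) → (52.646,110.362) → (68.935,105.997) → (85.224,110.362) → (97.148,122.286) → (101.513,138.575). Closed: final G1 returns to the first vertex.

**Shape 2** — `<path>` regular polygon, stroke `#008000` → engrave (S317, F2470). Machine vertices: (196.979,242.225) → (179.315,255.731) → (186.702,276.704) → (208.932,276.160) → (215.283,254.850) → (196.979,242.225). Closed: final G1 returns to the first vertex.

**Shape 3** — `<path>` cubic bezier, stroke `#008000` → engrave (S317, F2470). Control points (SVG): P0=(210.361,18.497), P1=(217.545,0.184), P2=(134.622,200.467), P3=(113.729,177.816); sampled at t=k/6. Machine vertices: (210.361,271.816) → (207.148,264.800) → (193.144,233.617) → (172.574,190.530) → (149.664,147.804) → (128.640,117.705) → (113.729,112.497). Open path.

; LightBurn 1.5.06
; GRBL device profile, absolute coords
G21
G90
G0 X101.513 Y138.575
M3 S317
G1 X97.148 Y154.864 F2470
G1 X85.224 Y166.788
G1 X68.935 Y171.153
G1 X52.646 Y166.788
G1 X40.722 Y154.864
G1 X36.357 Y138.575
G1 X40.722 Y122.286
G1 X52.646 Y110.362
G1 X68.935 Y105.997
G1 X85.224 Y110.362
G1 X97.148 Y122.286
G1 X101.513 Y138.575
M5
G0 X196.979 Y242.225
M3 S317
G1 X179.315 Y255.731 F2470
G1 X186.702 Y276.704
G1 X208.932 Y276.160
G1 X215.283 Y254.850
G1 X196.979 Y242.225
M5
G0 X210.361 Y271.816
M3 S317
G1 X207.148 Y264.800 F2470
G1 X193.144 Y233.617
G1 X172.574 Y190.530
G1 X149.664 Y147.804
G1 X128.640 Y117.705
G1 X113.729 Y112.497
M5
G0 X0.000 Y0.000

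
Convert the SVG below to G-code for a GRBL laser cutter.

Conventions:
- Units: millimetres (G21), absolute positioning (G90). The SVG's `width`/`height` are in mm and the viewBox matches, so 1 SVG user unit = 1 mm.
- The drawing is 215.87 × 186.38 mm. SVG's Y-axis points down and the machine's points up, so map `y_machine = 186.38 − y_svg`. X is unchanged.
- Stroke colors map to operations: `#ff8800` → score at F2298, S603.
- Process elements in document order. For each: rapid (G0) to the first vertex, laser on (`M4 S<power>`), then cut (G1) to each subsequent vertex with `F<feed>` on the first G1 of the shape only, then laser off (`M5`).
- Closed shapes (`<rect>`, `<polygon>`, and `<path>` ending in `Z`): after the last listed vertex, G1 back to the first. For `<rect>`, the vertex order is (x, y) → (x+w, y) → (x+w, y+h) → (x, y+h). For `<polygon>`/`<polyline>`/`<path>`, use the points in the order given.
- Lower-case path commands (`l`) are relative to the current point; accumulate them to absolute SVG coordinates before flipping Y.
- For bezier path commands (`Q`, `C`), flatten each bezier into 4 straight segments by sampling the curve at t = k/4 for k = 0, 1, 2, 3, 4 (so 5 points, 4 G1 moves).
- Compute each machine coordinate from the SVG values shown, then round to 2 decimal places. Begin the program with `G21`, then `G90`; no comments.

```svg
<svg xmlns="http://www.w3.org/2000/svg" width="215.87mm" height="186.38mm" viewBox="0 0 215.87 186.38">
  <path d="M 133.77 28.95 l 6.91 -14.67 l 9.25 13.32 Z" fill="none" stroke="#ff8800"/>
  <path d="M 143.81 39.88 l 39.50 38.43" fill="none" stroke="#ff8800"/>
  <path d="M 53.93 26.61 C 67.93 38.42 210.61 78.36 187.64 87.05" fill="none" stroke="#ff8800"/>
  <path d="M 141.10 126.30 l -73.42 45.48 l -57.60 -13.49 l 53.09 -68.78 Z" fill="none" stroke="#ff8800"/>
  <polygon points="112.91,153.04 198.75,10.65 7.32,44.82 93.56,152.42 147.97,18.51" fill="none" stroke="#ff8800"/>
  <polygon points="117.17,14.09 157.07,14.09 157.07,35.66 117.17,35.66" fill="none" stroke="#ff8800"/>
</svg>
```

G21
G90
G0 X133.77 Y157.43
M4 S603
G1 X140.68 Y172.10 F2298
G1 X149.93 Y158.78
G1 X133.77 Y157.43
M5
G0 X143.81 Y146.50
M4 S603
G1 X183.31 Y108.07 F2298
M5
G0 X53.93 Y159.77
M4 S603
G1 X83.96 Y146.57 F2298
G1 X134.65 Y128.38
G1 X178.41 Y110.78
G1 X187.64 Y99.33
M5
G0 X141.10 Y60.08
M4 S603
G1 X67.68 Y14.60 F2298
G1 X10.08 Y28.09
G1 X63.17 Y96.87
G1 X141.10 Y60.08
M5
G0 X112.91 Y33.34
M4 S603
G1 X198.75 Y175.73 F2298
G1 X7.32 Y141.56
G1 X93.56 Y33.96
G1 X147.97 Y167.87
G1 X112.91 Y33.34
M5
G0 X117.17 Y172.29
M4 S603
G1 X157.07 Y172.29 F2298
G1 X157.07 Y150.72
G1 X117.17 Y150.72
G1 X117.17 Y172.29
M5

1 u = 1 mm; y_m = 186.38 − y.

[1] `<path>` regular polygon, #ff8800→score S603 F2298: (133.77,157.43) → (140.68,172.10) → (149.93,158.78) → (133.77,157.43) (closed)

[2] `<path>` line segment, #ff8800→score S603 F2298: (143.81,146.50) → (183.31,108.07)

[3] `<path>` cubic bezier, #ff8800→score S603 F2298: (53.93,159.77) → (83.96,146.57) → (134.65,128.38) → (178.41,110.78) → (187.64,99.33)

[4] `<path>` closed polygon, #ff8800→score S603 F2298: (141.10,60.08) → (67.68,14.60) → (10.08,28.09) → (63.17,96.87) → (141.10,60.08) (closed)

[5] `<polygon>` closed polygon, #ff8800→score S603 F2298: (112.91,33.34) → (198.75,175.73) → (7.32,141.56) → (93.56,33.96) → (147.97,167.87) → (112.91,33.34) (closed)

[6] `<polygon>` rectangle, #ff8800→score S603 F2298: (117.17,172.29) → (157.07,172.29) → (157.07,150.72) → (117.17,150.72) → (117.17,172.29) (closed)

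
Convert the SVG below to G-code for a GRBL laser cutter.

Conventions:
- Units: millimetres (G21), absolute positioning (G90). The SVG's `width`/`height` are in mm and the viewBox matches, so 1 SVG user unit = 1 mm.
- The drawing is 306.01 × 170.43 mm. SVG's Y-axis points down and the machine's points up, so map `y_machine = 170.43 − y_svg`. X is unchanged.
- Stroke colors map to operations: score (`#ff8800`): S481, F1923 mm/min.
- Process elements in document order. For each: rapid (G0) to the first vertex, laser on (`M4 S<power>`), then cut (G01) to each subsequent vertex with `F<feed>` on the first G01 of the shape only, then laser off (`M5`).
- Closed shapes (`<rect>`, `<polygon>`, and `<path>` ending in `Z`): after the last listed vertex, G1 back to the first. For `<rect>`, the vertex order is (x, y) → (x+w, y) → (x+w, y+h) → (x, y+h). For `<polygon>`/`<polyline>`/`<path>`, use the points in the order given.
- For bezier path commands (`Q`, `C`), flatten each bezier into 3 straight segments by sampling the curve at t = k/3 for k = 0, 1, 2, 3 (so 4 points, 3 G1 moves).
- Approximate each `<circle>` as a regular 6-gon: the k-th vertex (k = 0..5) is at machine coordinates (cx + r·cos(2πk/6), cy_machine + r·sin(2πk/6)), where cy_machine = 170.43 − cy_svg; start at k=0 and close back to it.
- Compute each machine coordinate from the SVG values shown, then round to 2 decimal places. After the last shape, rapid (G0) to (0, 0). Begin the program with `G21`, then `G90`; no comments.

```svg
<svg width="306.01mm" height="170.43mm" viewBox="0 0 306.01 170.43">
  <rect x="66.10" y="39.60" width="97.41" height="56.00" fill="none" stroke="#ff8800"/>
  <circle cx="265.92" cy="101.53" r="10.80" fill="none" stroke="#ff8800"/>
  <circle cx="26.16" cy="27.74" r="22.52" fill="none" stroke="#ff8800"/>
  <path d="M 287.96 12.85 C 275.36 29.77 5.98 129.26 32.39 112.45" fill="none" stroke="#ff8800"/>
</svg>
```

Since the viewBox matches the mm dimensions, user units are millimetres directly. The only transform is the Y-flip y_m = 170.43 − y_svg.

Shape 1 is a rectangle drawn with `<rect>`. Its stroke #ff8800 means score at S481, F1923. After flipping Y the toolpath is (66.10,130.83) → (163.51,130.83) → (163.51,74.83) → (66.10,74.83) → (66.10,130.83), returning to the start.

Shape 2 is a circle drawn with `<circle>`. Its stroke #ff8800 means score at S481, F1923. After flipping Y the toolpath is (276.72,68.90) → (271.32,78.25) → (260.52,78.25) → (255.12,68.90) → (260.52,59.55) → (271.32,59.55) → (276.72,68.90), returning to the start.

Shape 3 is a circle drawn with `<circle>`. Its stroke #ff8800 means score at S481, F1923. After flipping Y the toolpath is (48.68,142.69) → (37.42,162.19) → (14.90,162.19) → (3.64,142.69) → (14.90,123.19) → (37.42,123.19) → (48.68,142.69), returning to the start.

Shape 4 is a cubic bezier drawn with `<path>`. Its stroke #ff8800 means score at S481, F1923. After flipping Y the toolpath is (287.96,157.58) → (210.23,120.50) → (84.11,72.57) → (32.39,57.98).

G21
G90
G0 X66.10 Y130.83
M4 S481
G01 X163.51 Y130.83 F1923
G01 X163.51 Y74.83
G01 X66.10 Y74.83
G01 X66.10 Y130.83
M5
G0 X276.72 Y68.90
M4 S481
G01 X271.32 Y78.25 F1923
G01 X260.52 Y78.25
G01 X255.12 Y68.90
G01 X260.52 Y59.55
G01 X271.32 Y59.55
G01 X276.72 Y68.90
M5
G0 X48.68 Y142.69
M4 S481
G01 X37.42 Y162.19 F1923
G01 X14.90 Y162.19
G01 X3.64 Y142.69
G01 X14.90 Y123.19
G01 X37.42 Y123.19
G01 X48.68 Y142.69
M5
G0 X287.96 Y157.58
M4 S481
G01 X210.23 Y120.50 F1923
G01 X84.11 Y72.57
G01 X32.39 Y57.98
M5
G0 X0.00 Y0.00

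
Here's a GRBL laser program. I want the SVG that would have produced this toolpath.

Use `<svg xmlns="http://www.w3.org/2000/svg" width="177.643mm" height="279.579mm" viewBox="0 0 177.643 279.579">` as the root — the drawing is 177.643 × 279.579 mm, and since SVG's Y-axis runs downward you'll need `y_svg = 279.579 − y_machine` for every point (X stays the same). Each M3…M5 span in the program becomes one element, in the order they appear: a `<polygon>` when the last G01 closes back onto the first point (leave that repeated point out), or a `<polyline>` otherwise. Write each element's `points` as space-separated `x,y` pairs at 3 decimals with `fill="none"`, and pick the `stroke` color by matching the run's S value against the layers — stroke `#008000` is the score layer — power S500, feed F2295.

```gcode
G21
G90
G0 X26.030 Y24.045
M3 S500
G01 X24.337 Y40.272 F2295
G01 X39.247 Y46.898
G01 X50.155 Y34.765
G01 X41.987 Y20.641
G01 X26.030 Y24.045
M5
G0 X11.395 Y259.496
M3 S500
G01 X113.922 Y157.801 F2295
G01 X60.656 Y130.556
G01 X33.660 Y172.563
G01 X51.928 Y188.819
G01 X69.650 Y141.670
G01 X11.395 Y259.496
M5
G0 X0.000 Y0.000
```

<svg xmlns="http://www.w3.org/2000/svg" width="177.643mm" height="279.579mm" viewBox="0 0 177.643 279.579">
  <polygon points="26.030,255.534 24.337,239.307 39.247,232.681 50.155,244.814 41.987,258.938" fill="none" stroke="#008000"/>
  <polygon points="11.395,20.083 113.922,121.778 60.656,149.023 33.660,107.016 51.928,90.760 69.650,137.909" fill="none" stroke="#008000"/>
</svg>

Machine Y-up, SVG Y-down with viewBox height 279.579, so y_svg = 279.579 − y_machine; X carries over. Every run uses S500, so all elements get stroke `#008000` (score).

Run 1: The run returns to its start, so emit a `<polygon>` with points (Y-flipped): 26.030,255.534 24.337,239.307 39.247,232.681 50.155,244.814 41.987,258.938.

Run 2: The run returns to its start, so emit a `<polygon>` with points (Y-flipped): 11.395,20.083 113.922,121.778 60.656,149.023 33.660,107.016 51.928,90.760 69.650,137.909.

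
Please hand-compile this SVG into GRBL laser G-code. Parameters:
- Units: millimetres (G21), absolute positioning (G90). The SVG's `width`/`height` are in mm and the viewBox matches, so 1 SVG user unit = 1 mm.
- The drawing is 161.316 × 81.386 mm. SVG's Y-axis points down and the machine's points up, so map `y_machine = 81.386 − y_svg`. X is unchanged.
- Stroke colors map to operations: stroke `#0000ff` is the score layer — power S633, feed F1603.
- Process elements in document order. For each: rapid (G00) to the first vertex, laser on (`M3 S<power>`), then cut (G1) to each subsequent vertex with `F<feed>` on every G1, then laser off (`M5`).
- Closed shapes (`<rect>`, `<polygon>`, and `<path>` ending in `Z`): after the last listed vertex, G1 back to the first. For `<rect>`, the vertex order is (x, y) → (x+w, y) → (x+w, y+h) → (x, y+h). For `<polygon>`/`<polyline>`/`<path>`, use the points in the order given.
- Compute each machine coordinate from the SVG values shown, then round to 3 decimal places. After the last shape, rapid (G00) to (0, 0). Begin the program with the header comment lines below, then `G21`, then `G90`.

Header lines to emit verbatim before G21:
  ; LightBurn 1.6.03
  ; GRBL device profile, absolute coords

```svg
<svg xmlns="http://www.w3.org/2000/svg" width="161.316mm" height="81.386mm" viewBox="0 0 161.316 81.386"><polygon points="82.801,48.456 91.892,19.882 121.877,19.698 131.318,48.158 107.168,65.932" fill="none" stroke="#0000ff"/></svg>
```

viewBox `0 0 161.316 81.386` with mm width/height → 1 unit = 1 mm. Flip: y_m = 81.386 − y_svg.

**Shape 1** — `<polygon>` regular polygon, stroke `#0000ff` → score (S633, F1603). Machine vertices: (82.801,32.930) → (91.892,61.504) → (121.877,61.688) → (131.318,33.228) → (107.168,15.454) → (82.801,32.930). Closed: final G1 returns to the first vertex.

; LightBurn 1.6.03
; GRBL device profile, absolute coords
G21
G90
G00 X82.801 Y32.930
M3 S633
G1 X91.892 Y61.504 F1603
G1 X121.877 Y61.688 F1603
G1 X131.318 Y33.228 F1603
G1 X107.168 Y15.454 F1603
G1 X82.801 Y32.930 F1603
M5
G00 X0.000 Y0.000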